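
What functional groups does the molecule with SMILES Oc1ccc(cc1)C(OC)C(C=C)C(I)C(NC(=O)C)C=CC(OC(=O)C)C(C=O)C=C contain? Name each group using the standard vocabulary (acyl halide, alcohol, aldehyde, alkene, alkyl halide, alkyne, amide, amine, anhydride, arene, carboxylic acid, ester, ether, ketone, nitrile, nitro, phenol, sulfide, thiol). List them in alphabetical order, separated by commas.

aldehyde, alkene, alkyl halide, amide, arene, ester, ether, phenol

–OH attached directly to an aromatic ring → phenol (not alcohol); the ring itself is an arene.
pendant –OCH3: C–O–C with sp³ C, no adjacent C=O → ether.
pendant –CH=CH2: C=C double bond → alkene.
halogen on an sp³ carbon → alkyl halide.
pendant –NHC(=O)CH3: N bonded to a carbonyl → amide (not amine).
C=C double bond → alkene.
pendant –OC(=O)CH3: an acyloxy group → ester.
pendant –CHO: carbonyl C bonded to C and H → aldehyde.
C=C double bond → alkene.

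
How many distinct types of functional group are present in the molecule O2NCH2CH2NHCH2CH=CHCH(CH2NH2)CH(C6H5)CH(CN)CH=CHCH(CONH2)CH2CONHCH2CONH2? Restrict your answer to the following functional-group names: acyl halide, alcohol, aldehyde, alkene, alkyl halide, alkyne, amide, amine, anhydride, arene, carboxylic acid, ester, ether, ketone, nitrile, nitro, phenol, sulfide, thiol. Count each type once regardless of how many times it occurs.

6

Working along the chain:
  O2NCH2: –NO2 on carbon → nitro group.
  CH2NHCH2: C–N–C with sp³ carbons and no adjacent C=O → amine (secondary).
  CH=CH: C=C double bond → alkene.
  CH(CH2NH2): pendant –CH2NH2: N on sp³ C, no adjacent C=O → amine.
  CH(C6H5): pendant –C6H5: benzene ring → arene.
  CH(CN): pendant –C≡N: nitrile.
  CH=CH: C=C double bond → alkene.
  CH(CONH2): pendant –CONH2: carbonyl C bonded to C and N → amide.
  CH2CONHCH2: –C(=O)–N– linkage → amide (the N is not an amine).
  CONH2: –C(=O)NH2: carbonyl C bonded to C and to N → amide (the N is not a separate amine).
Distinct types present: alkene, amide, amine, arene, nitrile, nitro.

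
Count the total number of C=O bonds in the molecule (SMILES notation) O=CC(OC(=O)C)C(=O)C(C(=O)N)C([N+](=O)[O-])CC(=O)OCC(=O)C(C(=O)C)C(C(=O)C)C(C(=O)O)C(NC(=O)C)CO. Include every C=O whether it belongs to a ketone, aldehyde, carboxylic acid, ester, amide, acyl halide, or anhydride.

OHC: aldehyde, 1 C=O (running total 1).
CH(OCOCH3): ester, 1 C=O (running total 2).
CO: ketone, 1 C=O (running total 3).
CH(CONH2): amide, 1 C=O (running total 4).
CH2COOCH2: ester, 1 C=O (running total 5).
CO: ketone, 1 C=O (running total 6).
CH(COCH3): ketone, 1 C=O (running total 7).
CH(COCH3): ketone, 1 C=O (running total 8).
CH(COOH): carboxylic acid, 1 C=O (running total 9).
CH(NHCOCH3): amide, 1 C=O (running total 10).

10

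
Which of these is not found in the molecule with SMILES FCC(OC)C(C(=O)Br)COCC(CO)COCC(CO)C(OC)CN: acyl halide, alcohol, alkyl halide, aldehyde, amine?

acyl halide: present (CH(COBr) — pendant –C(=O)X: carbonyl C bonded to C and halogen → acyl halide).
alcohol: present (CH(CH2OH) — pendant –CH2OH on an sp³ backbone C → alcohol).
amine: present (CH2NH2 — –NH2 on an sp³ carbon with no adjacent C=O → amine).
alkyl halide: present (FCH2 — halogen on an sp³ carbon → alkyl halide).
aldehyde: no segment matches this pattern.

aldehyde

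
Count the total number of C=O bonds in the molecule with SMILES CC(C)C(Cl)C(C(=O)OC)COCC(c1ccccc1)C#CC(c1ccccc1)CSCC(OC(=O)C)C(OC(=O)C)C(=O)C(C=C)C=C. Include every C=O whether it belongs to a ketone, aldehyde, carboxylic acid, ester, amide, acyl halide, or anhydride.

4

CH(COOCH3): ester, 1 C=O (running total 1).
CH(OCOCH3): ester, 1 C=O (running total 2).
CH(OCOCH3): ester, 1 C=O (running total 3).
CO: ketone, 1 C=O (running total 4).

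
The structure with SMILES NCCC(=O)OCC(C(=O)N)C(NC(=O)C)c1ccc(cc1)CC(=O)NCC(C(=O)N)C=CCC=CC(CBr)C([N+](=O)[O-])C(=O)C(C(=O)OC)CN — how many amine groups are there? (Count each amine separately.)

–NH2 on an sp³ carbon with no adjacent C=O → amine.
–C(=O)–O–C with C on the carbonyl side → ester.
pendant –CONH2: carbonyl C bonded to C and N → amide.
pendant –NHC(=O)CH3: N bonded to a carbonyl → amide (not amine).
para-disubstituted benzene ring → arene.
–C(=O)–N– linkage → amide (the N is not an amine).
pendant –CONH2: carbonyl C bonded to C and N → amide.
C=C double bond → alkene.
C=C double bond → alkene.
pendant –CH2X: halogen on sp³ carbon → alkyl halide.
–NO2 on an sp³ carbon → nitro (the N=O is not a carbonyl).
–C(=O)– with carbon on both sides → ketone.
pendant –COOCH3: carbonyl C bonded to C and –OCH3 → ester.
–NH2 on an sp³ carbon with no adjacent C=O → amine.
Amine appears at: H2NCH2, CH2NH2 → 2.

2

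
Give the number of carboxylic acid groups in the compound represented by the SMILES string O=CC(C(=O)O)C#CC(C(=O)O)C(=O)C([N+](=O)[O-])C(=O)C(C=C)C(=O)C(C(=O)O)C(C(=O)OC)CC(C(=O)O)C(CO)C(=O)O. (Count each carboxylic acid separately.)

terminal –CHO: carbonyl C bonded to H and C → aldehyde.
pendant –COOH: carbonyl C bonded to C and –OH → carboxylic acid.
C≡C triple bond → alkyne.
pendant –COOH: carbonyl C bonded to C and –OH → carboxylic acid.
–C(=O)– with carbon on both sides → ketone.
–NO2 on an sp³ carbon → nitro (the N=O is not a carbonyl).
–C(=O)– with carbon on both sides → ketone.
pendant –CH=CH2: C=C double bond → alkene.
–C(=O)– with carbon on both sides → ketone.
pendant –COOH: carbonyl C bonded to C and –OH → carboxylic acid.
pendant –COOCH3: carbonyl C bonded to C and –OCH3 → ester.
pendant –COOH: carbonyl C bonded to C and –OH → carboxylic acid.
pendant –CH2OH on an sp³ backbone C → alcohol.
–COOH: carbonyl C bonded to –OH and C → carboxylic acid (the –OH is not a separate alcohol).
Carboxylic acid appears at: CH(COOH), CH(COOH), CH(COOH), CH(COOH), COOH → 5.

5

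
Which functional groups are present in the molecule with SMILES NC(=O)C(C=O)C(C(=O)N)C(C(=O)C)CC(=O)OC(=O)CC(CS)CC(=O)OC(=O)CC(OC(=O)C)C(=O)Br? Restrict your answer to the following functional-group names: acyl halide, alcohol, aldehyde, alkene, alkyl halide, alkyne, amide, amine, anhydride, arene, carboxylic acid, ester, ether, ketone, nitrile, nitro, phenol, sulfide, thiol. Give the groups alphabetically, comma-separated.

acyl halide, aldehyde, amide, anhydride, ester, ketone, thiol

–C(=O)NH2: carbonyl C bonded to C and to N → amide (the N is not a separate amine).
pendant –CHO: carbonyl C bonded to C and H → aldehyde.
pendant –CONH2: carbonyl C bonded to C and N → amide.
pendant –COCH3: carbonyl C bonded to two carbons → ketone.
two acyl groups sharing one oxygen, –C(=O)–O–C(=O)– → anhydride.
pendant –CH2SH → thiol.
two acyl groups sharing one oxygen, –C(=O)–O–C(=O)– → anhydride.
pendant –OC(=O)CH3: an acyloxy group → ester.
–C(=O)Br: carbonyl C bonded to C and to a halogen → acyl halide (not alkyl halide).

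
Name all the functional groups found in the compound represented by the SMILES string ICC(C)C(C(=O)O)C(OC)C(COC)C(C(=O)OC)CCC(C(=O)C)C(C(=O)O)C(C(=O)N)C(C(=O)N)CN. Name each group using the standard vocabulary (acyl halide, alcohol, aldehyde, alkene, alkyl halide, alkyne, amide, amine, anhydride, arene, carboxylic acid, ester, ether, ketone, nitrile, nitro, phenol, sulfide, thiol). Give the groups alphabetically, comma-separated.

alkyl halide, amide, amine, carboxylic acid, ester, ether, ketone

halogen on an sp³ carbon → alkyl halide.
pendant –COOH: carbonyl C bonded to C and –OH → carboxylic acid.
pendant –OCH3: C–O–C with sp³ C, no adjacent C=O → ether.
pendant –CH2OCH3: C–O–C linkage → ether.
pendant –COOCH3: carbonyl C bonded to C and –OCH3 → ester.
pendant –COCH3: carbonyl C bonded to two carbons → ketone.
pendant –COOH: carbonyl C bonded to C and –OH → carboxylic acid.
pendant –CONH2: carbonyl C bonded to C and N → amide.
pendant –CONH2: carbonyl C bonded to C and N → amide.
–NH2 on an sp³ carbon with no adjacent C=O → amine.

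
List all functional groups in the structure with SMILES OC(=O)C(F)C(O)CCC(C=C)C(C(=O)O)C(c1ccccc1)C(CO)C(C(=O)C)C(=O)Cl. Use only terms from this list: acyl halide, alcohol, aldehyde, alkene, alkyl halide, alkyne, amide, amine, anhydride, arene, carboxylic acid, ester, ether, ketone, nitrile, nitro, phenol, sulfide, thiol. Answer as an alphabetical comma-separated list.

–COOH: carbonyl C bonded to –OH and C → carboxylic acid (the –OH is not a separate alcohol).
halogen on an sp³ carbon → alkyl halide.
–OH on an sp³ carbon → alcohol (secondary).
pendant –CH=CH2: C=C double bond → alkene.
pendant –COOH: carbonyl C bonded to C and –OH → carboxylic acid.
pendant –C6H5: benzene ring → arene.
pendant –CH2OH on an sp³ backbone C → alcohol.
pendant –COCH3: carbonyl C bonded to two carbons → ketone.
–C(=O)Cl: carbonyl C bonded to C and to a halogen → acyl halide (not alkyl halide).

acyl halide, alcohol, alkene, alkyl halide, arene, carboxylic acid, ketone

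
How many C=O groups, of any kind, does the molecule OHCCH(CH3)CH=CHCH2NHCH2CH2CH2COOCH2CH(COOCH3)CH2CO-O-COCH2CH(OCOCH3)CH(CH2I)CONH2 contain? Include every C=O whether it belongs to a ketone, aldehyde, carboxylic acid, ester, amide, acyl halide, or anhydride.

7

OHC: aldehyde, 1 C=O (running total 1).
CH2COOCH2: ester, 1 C=O (running total 2).
CH(COOCH3): ester, 1 C=O (running total 3).
CH2CO-O-COCH2: anhydride, 2 C=O (running total 5).
CH(OCOCH3): ester, 1 C=O (running total 6).
CONH2: amide, 1 C=O (running total 7).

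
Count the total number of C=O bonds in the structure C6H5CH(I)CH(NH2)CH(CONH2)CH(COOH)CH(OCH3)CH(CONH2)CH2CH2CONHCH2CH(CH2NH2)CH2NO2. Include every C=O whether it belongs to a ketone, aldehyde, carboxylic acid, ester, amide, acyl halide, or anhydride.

CH(CONH2): amide, 1 C=O (running total 1).
CH(COOH): carboxylic acid, 1 C=O (running total 2).
CH(CONH2): amide, 1 C=O (running total 3).
CH2CONHCH2: amide, 1 C=O (running total 4).

4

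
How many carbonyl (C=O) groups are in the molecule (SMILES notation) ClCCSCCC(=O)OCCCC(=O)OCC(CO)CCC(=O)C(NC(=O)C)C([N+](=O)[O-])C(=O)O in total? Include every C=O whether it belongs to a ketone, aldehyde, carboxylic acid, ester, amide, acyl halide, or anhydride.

CH2COOCH2: ester, 1 C=O (running total 1).
CH2COOCH2: ester, 1 C=O (running total 2).
CO: ketone, 1 C=O (running total 3).
CH(NHCOCH3): amide, 1 C=O (running total 4).
COOH: carboxylic acid, 1 C=O (running total 5).

5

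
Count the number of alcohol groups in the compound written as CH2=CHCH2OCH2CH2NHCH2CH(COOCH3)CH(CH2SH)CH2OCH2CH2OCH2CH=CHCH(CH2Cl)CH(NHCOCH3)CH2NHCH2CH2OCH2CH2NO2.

Taking each segment in turn:
  CH2=CH: C=C double bond → alkene.
  CH2OCH2: C–O–C with sp³ carbons on both sides and no adjacent C=O → ether.
  CH2NHCH2: C–N–C with sp³ carbons and no adjacent C=O → amine (secondary).
  CH(COOCH3): pendant –COOCH3: carbonyl C bonded to C and –OCH3 → ester.
  CH(CH2SH): pendant –CH2SH → thiol.
  CH2OCH2: C–O–C with sp³ carbons on both sides and no adjacent C=O → ether.
  CH2OCH2: C–O–C with sp³ carbons on both sides and no adjacent C=O → ether.
  CH=CH: C=C double bond → alkene.
  CH(CH2Cl): pendant –CH2X: halogen on sp³ carbon → alkyl halide.
  CH(NHCOCH3): pendant –NHC(=O)CH3: N bonded to a carbonyl → amide (not amine).
  CH2NHCH2: C–N–C with sp³ carbons and no adjacent C=O → amine (secondary).
  CH2OCH2: C–O–C with sp³ carbons on both sides and no adjacent C=O → ether.
  CH2NO2: –NO2 on carbon → nitro group.
No segment is a alcohol: CH2OCH2 is ether, not alcohol; CH(CH2SH) is thiol, not alcohol; CH2OCH2 is ether, not alcohol. → 0.

0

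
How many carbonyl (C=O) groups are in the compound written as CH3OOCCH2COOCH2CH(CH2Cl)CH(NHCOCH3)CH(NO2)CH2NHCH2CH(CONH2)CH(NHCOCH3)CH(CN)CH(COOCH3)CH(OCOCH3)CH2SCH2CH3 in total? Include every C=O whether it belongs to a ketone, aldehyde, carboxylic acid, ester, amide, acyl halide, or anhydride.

7

CH3OOC: ester, 1 C=O (running total 1).
CH2COOCH2: ester, 1 C=O (running total 2).
CH(NHCOCH3): amide, 1 C=O (running total 3).
CH(CONH2): amide, 1 C=O (running total 4).
CH(NHCOCH3): amide, 1 C=O (running total 5).
CH(COOCH3): ester, 1 C=O (running total 6).
CH(OCOCH3): ester, 1 C=O (running total 7).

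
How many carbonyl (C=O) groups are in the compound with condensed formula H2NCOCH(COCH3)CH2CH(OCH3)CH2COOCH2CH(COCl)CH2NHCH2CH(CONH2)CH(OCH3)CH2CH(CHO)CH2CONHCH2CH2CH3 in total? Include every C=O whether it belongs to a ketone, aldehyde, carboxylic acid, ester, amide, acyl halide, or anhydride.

H2NCO: amide, 1 C=O (running total 1).
CH(COCH3): ketone, 1 C=O (running total 2).
CH2COOCH2: ester, 1 C=O (running total 3).
CH(COCl): acyl halide, 1 C=O (running total 4).
CH(CONH2): amide, 1 C=O (running total 5).
CH(CHO): aldehyde, 1 C=O (running total 6).
CH2CONHCH2: amide, 1 C=O (running total 7).

7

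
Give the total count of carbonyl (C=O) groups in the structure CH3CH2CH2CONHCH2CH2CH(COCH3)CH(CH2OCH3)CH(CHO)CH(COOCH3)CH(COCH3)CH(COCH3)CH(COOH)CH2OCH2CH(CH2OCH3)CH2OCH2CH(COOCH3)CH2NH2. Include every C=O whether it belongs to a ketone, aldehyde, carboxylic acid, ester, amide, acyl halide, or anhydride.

CH2CONHCH2: amide, 1 C=O (running total 1).
CH(COCH3): ketone, 1 C=O (running total 2).
CH(CHO): aldehyde, 1 C=O (running total 3).
CH(COOCH3): ester, 1 C=O (running total 4).
CH(COCH3): ketone, 1 C=O (running total 5).
CH(COCH3): ketone, 1 C=O (running total 6).
CH(COOH): carboxylic acid, 1 C=O (running total 7).
CH(COOCH3): ester, 1 C=O (running total 8).

8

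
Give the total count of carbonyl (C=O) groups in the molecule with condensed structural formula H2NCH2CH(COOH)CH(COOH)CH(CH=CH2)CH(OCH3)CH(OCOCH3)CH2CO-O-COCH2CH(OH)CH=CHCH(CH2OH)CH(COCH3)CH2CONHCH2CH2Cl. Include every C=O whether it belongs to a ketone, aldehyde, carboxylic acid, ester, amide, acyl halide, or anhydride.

7

CH(COOH): carboxylic acid, 1 C=O (running total 1).
CH(COOH): carboxylic acid, 1 C=O (running total 2).
CH(OCOCH3): ester, 1 C=O (running total 3).
CH2CO-O-COCH2: anhydride, 2 C=O (running total 5).
CH(COCH3): ketone, 1 C=O (running total 6).
CH2CONHCH2: amide, 1 C=O (running total 7).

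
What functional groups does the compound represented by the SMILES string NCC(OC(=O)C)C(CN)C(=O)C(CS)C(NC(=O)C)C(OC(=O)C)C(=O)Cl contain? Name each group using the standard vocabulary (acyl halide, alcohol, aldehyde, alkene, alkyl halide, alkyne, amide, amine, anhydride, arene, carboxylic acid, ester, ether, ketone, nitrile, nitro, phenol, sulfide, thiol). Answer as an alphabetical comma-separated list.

Reading the structure from left to right:
  H2NCH2: –NH2 on an sp³ carbon with no adjacent C=O → amine.
  CH(OCOCH3): pendant –OC(=O)CH3: an acyloxy group → ester.
  CH(CH2NH2): pendant –CH2NH2: N on sp³ C, no adjacent C=O → amine.
  CO: –C(=O)– with carbon on both sides → ketone.
  CH(CH2SH): pendant –CH2SH → thiol.
  CH(NHCOCH3): pendant –NHC(=O)CH3: N bonded to a carbonyl → amide (not amine).
  CH(OCOCH3): pendant –OC(=O)CH3: an acyloxy group → ester.
  COCl: –C(=O)Cl: carbonyl C bonded to C and to a halogen → acyl halide (not alkyl halide).

acyl halide, amide, amine, ester, ketone, thiol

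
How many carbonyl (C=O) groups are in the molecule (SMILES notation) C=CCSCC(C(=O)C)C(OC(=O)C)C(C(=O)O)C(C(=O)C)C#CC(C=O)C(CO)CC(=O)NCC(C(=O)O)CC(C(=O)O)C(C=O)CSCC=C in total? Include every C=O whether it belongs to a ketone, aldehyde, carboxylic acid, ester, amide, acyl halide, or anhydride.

9

CH(COCH3): ketone, 1 C=O (running total 1).
CH(OCOCH3): ester, 1 C=O (running total 2).
CH(COOH): carboxylic acid, 1 C=O (running total 3).
CH(COCH3): ketone, 1 C=O (running total 4).
CH(CHO): aldehyde, 1 C=O (running total 5).
CH2CONHCH2: amide, 1 C=O (running total 6).
CH(COOH): carboxylic acid, 1 C=O (running total 7).
CH(COOH): carboxylic acid, 1 C=O (running total 8).
CH(CHO): aldehyde, 1 C=O (running total 9).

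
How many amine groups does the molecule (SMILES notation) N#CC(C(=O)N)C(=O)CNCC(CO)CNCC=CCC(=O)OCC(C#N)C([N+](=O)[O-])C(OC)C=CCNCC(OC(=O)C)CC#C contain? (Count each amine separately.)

N≡C–: carbon triple-bonded to nitrogen → nitrile.
pendant –CONH2: carbonyl C bonded to C and N → amide.
–C(=O)– with carbon on both sides → ketone.
C–N–C with sp³ carbons and no adjacent C=O → amine (secondary).
pendant –CH2OH on an sp³ backbone C → alcohol.
C–N–C with sp³ carbons and no adjacent C=O → amine (secondary).
C=C double bond → alkene.
–C(=O)–O–C with C on the carbonyl side → ester.
pendant –C≡N: nitrile.
–NO2 on an sp³ carbon → nitro (the N=O is not a carbonyl).
pendant –OCH3: C–O–C with sp³ C, no adjacent C=O → ether.
C=C double bond → alkene.
C–N–C with sp³ carbons and no adjacent C=O → amine (secondary).
pendant –OC(=O)CH3: an acyloxy group → ester.
C≡C triple bond → alkyne.
Amine appears at: CH2NHCH2, CH2NHCH2, CH2NHCH2 → 3.

3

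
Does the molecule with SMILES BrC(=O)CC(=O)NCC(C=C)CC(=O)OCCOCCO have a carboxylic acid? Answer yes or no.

–C(=O)Br: carbonyl C bonded to C and to a halogen → acyl halide (not alkyl halide).
–C(=O)–N– linkage → amide (the N is not an amine).
pendant –CH=CH2: C=C double bond → alkene.
–C(=O)–O–C with C on the carbonyl side → ester.
C–O–C with sp³ carbons on both sides and no adjacent C=O → ether.
–OH on an sp³ carbon → alcohol.
In CH2COOCH2, the acyl oxygen is bonded to carbon (–O–C), not to H, so this is an ester. In CH2CONHCH2, the carbonyl is bonded to nitrogen, not to –OH; that is an amide.
The groups actually present are: acyl halide, alcohol, alkene, amide, ester, ether.

no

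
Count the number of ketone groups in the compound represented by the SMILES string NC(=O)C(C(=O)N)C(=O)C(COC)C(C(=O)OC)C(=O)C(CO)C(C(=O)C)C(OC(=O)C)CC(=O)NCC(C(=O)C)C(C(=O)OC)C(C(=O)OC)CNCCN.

Taking each segment in turn:
  H2NCO: –C(=O)NH2: carbonyl C bonded to C and to N → amide (the N is not a separate amine).
  CH(CONH2): pendant –CONH2: carbonyl C bonded to C and N → amide.
  CO: –C(=O)– with carbon on both sides → ketone.
  CH(CH2OCH3): pendant –CH2OCH3: C–O–C linkage → ether.
  CH(COOCH3): pendant –COOCH3: carbonyl C bonded to C and –OCH3 → ester.
  CO: –C(=O)– with carbon on both sides → ketone.
  CH(CH2OH): pendant –CH2OH on an sp³ backbone C → alcohol.
  CH(COCH3): pendant –COCH3: carbonyl C bonded to two carbons → ketone.
  CH(OCOCH3): pendant –OC(=O)CH3: an acyloxy group → ester.
  CH2CONHCH2: –C(=O)–N– linkage → amide (the N is not an amine).
  CH(COCH3): pendant –COCH3: carbonyl C bonded to two carbons → ketone.
  CH(COOCH3): pendant –COOCH3: carbonyl C bonded to C and –OCH3 → ester.
  CH(COOCH3): pendant –COOCH3: carbonyl C bonded to C and –OCH3 → ester.
  CH2NHCH2: C–N–C with sp³ carbons and no adjacent C=O → amine (secondary).
  CH2NH2: –NH2 on an sp³ carbon with no adjacent C=O → amine.
Ketone appears at: CO, CO, CH(COCH3), CH(COCH3) → 4.

4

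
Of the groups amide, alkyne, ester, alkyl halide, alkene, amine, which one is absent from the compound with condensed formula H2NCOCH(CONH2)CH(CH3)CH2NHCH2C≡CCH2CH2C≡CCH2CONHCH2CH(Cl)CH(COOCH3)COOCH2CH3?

ester: present (CH(COOCH3) — pendant –COOCH3: carbonyl C bonded to C and –OCH3 → ester).
alkyl halide: present (CH(Cl) — halogen on an sp³ carbon → alkyl halide).
amine: present (CH2NHCH2 — C–N–C with sp³ carbons and no adjacent C=O → amine (secondary)).
amide: present (H2NCO — –C(=O)NH2: carbonyl C bonded to C and to N → amide (the N is not a separate amine)).
alkyne: present (C≡C — C≡C triple bond → alkyne).
alkene: no segment matches this pattern.

alkene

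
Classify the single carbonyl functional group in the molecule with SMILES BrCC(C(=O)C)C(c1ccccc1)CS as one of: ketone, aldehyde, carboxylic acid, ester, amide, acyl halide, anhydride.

ketone

The carbonyl is in the CH(COCH3) segment: pendant –COCH3: carbonyl C bonded to two carbons → ketone.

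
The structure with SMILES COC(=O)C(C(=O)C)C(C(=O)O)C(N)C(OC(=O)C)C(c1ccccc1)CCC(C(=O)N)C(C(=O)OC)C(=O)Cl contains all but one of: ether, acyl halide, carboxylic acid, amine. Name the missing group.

acyl halide: present (COCl — –C(=O)Cl: carbonyl C bonded to C and to a halogen → acyl halide (not alkyl halide)).
amine: present (CH(NH2) — –NH2 on an sp³ carbon with no adjacent C=O → amine).
carboxylic acid: present (CH(COOH) — pendant –COOH: carbonyl C bonded to C and –OH → carboxylic acid).
ether: absent. In each of CH3OOC, CH(OCOCH3) and CH(COOCH3), the C–O–C oxygen is adjacent to a C=O, so it belongs to an ester, not an ether.

ether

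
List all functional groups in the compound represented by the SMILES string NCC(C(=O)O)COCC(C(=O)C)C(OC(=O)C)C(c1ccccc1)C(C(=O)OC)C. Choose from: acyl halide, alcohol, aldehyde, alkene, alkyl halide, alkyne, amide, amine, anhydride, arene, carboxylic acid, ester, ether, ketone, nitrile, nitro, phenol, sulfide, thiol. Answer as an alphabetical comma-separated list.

–NH2 on an sp³ carbon with no adjacent C=O → amine.
pendant –COOH: carbonyl C bonded to C and –OH → carboxylic acid.
C–O–C with sp³ carbons on both sides and no adjacent C=O → ether.
pendant –COCH3: carbonyl C bonded to two carbons → ketone.
pendant –OC(=O)CH3: an acyloxy group → ester.
pendant –C6H5: benzene ring → arene.
pendant –COOCH3: carbonyl C bonded to C and –OCH3 → ester.

amine, arene, carboxylic acid, ester, ether, ketone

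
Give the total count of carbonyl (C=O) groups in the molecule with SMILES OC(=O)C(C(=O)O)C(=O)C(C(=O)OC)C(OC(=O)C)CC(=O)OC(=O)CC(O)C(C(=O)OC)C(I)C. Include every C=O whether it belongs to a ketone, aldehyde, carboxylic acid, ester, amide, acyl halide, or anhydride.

8

HOOC: carboxylic acid, 1 C=O (running total 1).
CH(COOH): carboxylic acid, 1 C=O (running total 2).
CO: ketone, 1 C=O (running total 3).
CH(COOCH3): ester, 1 C=O (running total 4).
CH(OCOCH3): ester, 1 C=O (running total 5).
CH2CO-O-COCH2: anhydride, 2 C=O (running total 7).
CH(COOCH3): ester, 1 C=O (running total 8).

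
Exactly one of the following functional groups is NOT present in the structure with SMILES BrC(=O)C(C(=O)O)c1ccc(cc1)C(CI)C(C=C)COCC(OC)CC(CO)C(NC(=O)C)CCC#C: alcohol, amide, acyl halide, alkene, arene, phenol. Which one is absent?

alcohol: present (CH(CH2OH) — pendant –CH2OH on an sp³ backbone C → alcohol).
alkene: present (CH(CH=CH2) — pendant –CH=CH2: C=C double bond → alkene).
arene: present (C6H4 — para-disubstituted benzene ring → arene).
acyl halide: present (BrCO — –C(=O)Br: carbonyl C bonded to C and to a halogen → acyl halide (not alkyl halide)).
amide: present (CH(NHCOCH3) — pendant –NHC(=O)CH3: N bonded to a carbonyl → amide (not amine)).
phenol: absent. In CH(CH2OH), the –OH is on an sp³ carbon, not on an aromatic ring, so it is an alcohol.

phenol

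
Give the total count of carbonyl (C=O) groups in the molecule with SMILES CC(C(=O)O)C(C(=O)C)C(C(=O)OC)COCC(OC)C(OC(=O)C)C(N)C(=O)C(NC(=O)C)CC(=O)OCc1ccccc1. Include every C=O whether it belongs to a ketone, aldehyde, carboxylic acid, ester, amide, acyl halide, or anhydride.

CH(COOH): carboxylic acid, 1 C=O (running total 1).
CH(COCH3): ketone, 1 C=O (running total 2).
CH(COOCH3): ester, 1 C=O (running total 3).
CH(OCOCH3): ester, 1 C=O (running total 4).
CO: ketone, 1 C=O (running total 5).
CH(NHCOCH3): amide, 1 C=O (running total 6).
CH2COOCH2: ester, 1 C=O (running total 7).

7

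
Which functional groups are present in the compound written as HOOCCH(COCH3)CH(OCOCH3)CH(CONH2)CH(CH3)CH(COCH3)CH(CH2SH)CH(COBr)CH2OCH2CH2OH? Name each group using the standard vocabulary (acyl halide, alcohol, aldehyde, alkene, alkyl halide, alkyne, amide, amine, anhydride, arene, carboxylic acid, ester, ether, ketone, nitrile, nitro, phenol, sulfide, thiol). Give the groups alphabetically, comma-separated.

Taking each segment in turn:
  HOOC: –COOH: carbonyl C bonded to –OH and C → carboxylic acid (the –OH is not a separate alcohol).
  CH(COCH3): pendant –COCH3: carbonyl C bonded to two carbons → ketone.
  CH(OCOCH3): pendant –OC(=O)CH3: an acyloxy group → ester.
  CH(CONH2): pendant –CONH2: carbonyl C bonded to C and N → amide.
  CH(COCH3): pendant –COCH3: carbonyl C bonded to two carbons → ketone.
  CH(CH2SH): pendant –CH2SH → thiol.
  CH(COBr): pendant –C(=O)X: carbonyl C bonded to C and halogen → acyl halide.
  CH2OCH2: C–O–C with sp³ carbons on both sides and no adjacent C=O → ether.
  CH2OH: –OH on an sp³ carbon → alcohol.

acyl halide, alcohol, amide, carboxylic acid, ester, ether, ketone, thiol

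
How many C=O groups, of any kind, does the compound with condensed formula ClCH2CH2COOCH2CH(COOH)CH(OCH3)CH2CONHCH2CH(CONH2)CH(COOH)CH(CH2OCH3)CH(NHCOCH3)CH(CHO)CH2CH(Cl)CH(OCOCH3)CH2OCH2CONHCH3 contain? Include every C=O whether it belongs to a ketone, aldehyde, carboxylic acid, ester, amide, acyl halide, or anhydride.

CH2COOCH2: ester, 1 C=O (running total 1).
CH(COOH): carboxylic acid, 1 C=O (running total 2).
CH2CONHCH2: amide, 1 C=O (running total 3).
CH(CONH2): amide, 1 C=O (running total 4).
CH(COOH): carboxylic acid, 1 C=O (running total 5).
CH(NHCOCH3): amide, 1 C=O (running total 6).
CH(CHO): aldehyde, 1 C=O (running total 7).
CH(OCOCH3): ester, 1 C=O (running total 8).
CONHCH3: amide, 1 C=O (running total 9).

9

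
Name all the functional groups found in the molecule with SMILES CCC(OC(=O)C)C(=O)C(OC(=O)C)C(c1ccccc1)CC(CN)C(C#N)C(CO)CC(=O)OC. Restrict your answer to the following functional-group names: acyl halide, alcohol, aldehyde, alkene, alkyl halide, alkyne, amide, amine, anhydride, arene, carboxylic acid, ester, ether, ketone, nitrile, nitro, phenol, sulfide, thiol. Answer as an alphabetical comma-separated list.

Taking each segment in turn:
  CH(OCOCH3): pendant –OC(=O)CH3: an acyloxy group → ester.
  CO: –C(=O)– with carbon on both sides → ketone.
  CH(OCOCH3): pendant –OC(=O)CH3: an acyloxy group → ester.
  CH(C6H5): pendant –C6H5: benzene ring → arene.
  CH(CH2NH2): pendant –CH2NH2: N on sp³ C, no adjacent C=O → amine.
  CH(CN): pendant –C≡N: nitrile.
  CH(CH2OH): pendant –CH2OH on an sp³ backbone C → alcohol.
  COOCH3: –C(=O)OCH3: carbonyl C bonded to C and to –OCH3 → ester (not ketone + ether).

alcohol, amine, arene, ester, ketone, nitrile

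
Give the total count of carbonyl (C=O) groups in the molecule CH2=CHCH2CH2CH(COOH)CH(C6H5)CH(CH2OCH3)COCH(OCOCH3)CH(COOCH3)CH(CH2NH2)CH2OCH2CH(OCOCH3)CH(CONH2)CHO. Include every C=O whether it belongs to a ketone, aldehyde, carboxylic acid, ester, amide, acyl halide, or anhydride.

CH(COOH): carboxylic acid, 1 C=O (running total 1).
CO: ketone, 1 C=O (running total 2).
CH(OCOCH3): ester, 1 C=O (running total 3).
CH(COOCH3): ester, 1 C=O (running total 4).
CH(OCOCH3): ester, 1 C=O (running total 5).
CH(CONH2): amide, 1 C=O (running total 6).
CHO: aldehyde, 1 C=O (running total 7).

7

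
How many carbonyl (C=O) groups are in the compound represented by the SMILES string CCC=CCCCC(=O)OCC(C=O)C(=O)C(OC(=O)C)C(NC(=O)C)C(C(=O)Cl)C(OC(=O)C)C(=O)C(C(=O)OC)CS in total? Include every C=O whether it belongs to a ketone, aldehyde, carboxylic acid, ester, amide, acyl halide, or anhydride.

9

CH2COOCH2: ester, 1 C=O (running total 1).
CH(CHO): aldehyde, 1 C=O (running total 2).
CO: ketone, 1 C=O (running total 3).
CH(OCOCH3): ester, 1 C=O (running total 4).
CH(NHCOCH3): amide, 1 C=O (running total 5).
CH(COCl): acyl halide, 1 C=O (running total 6).
CH(OCOCH3): ester, 1 C=O (running total 7).
CO: ketone, 1 C=O (running total 8).
CH(COOCH3): ester, 1 C=O (running total 9).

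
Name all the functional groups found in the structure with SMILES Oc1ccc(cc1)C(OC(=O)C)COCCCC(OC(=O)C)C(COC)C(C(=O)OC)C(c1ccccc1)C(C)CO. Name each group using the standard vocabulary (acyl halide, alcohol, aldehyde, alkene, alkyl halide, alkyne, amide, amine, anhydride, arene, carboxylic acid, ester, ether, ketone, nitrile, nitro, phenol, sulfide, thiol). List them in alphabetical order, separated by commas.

alcohol, arene, ester, ether, phenol

Taking each segment in turn:
  HOC6H4: –OH attached directly to an aromatic ring → phenol (not alcohol); the ring itself is an arene.
  CH(OCOCH3): pendant –OC(=O)CH3: an acyloxy group → ester.
  CH2OCH2: C–O–C with sp³ carbons on both sides and no adjacent C=O → ether.
  CH(OCOCH3): pendant –OC(=O)CH3: an acyloxy group → ester.
  CH(CH2OCH3): pendant –CH2OCH3: C–O–C linkage → ether.
  CH(COOCH3): pendant –COOCH3: carbonyl C bonded to C and –OCH3 → ester.
  CH(C6H5): pendant –C6H5: benzene ring → arene.
  CH2OH: –OH on an sp³ carbon → alcohol.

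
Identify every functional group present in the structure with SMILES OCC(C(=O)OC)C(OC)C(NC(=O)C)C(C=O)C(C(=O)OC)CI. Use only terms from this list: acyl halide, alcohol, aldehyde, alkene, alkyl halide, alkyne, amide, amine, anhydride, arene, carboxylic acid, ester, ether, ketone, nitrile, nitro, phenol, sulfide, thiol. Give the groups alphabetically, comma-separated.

alcohol, aldehyde, alkyl halide, amide, ester, ether

Working along the chain:
  HOCH2: HO– on an sp³ carbon → alcohol.
  CH(COOCH3): pendant –COOCH3: carbonyl C bonded to C and –OCH3 → ester.
  CH(OCH3): pendant –OCH3: C–O–C with sp³ C, no adjacent C=O → ether.
  CH(NHCOCH3): pendant –NHC(=O)CH3: N bonded to a carbonyl → amide (not amine).
  CH(CHO): pendant –CHO: carbonyl C bonded to C and H → aldehyde.
  CH(COOCH3): pendant –COOCH3: carbonyl C bonded to C and –OCH3 → ester.
  CH2I: halogen on an sp³ carbon → alkyl halide.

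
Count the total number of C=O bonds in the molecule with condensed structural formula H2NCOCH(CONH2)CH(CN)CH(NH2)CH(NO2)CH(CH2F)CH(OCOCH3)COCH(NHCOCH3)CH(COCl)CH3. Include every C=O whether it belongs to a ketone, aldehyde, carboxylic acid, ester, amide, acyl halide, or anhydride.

6

H2NCO: amide, 1 C=O (running total 1).
CH(CONH2): amide, 1 C=O (running total 2).
CH(OCOCH3): ester, 1 C=O (running total 3).
CO: ketone, 1 C=O (running total 4).
CH(NHCOCH3): amide, 1 C=O (running total 5).
CH(COCl): acyl halide, 1 C=O (running total 6).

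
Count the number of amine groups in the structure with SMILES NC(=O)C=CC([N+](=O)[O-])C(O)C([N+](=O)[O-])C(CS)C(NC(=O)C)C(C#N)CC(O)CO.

Reading the structure from left to right:
  H2NCO: –C(=O)NH2: carbonyl C bonded to C and to N → amide (the N is not a separate amine).
  CH=CH: C=C double bond → alkene.
  CH(NO2): –NO2 on an sp³ carbon → nitro (the N=O is not a carbonyl).
  CH(OH): –OH on an sp³ carbon → alcohol (secondary).
  CH(NO2): –NO2 on an sp³ carbon → nitro (the N=O is not a carbonyl).
  CH(CH2SH): pendant –CH2SH → thiol.
  CH(NHCOCH3): pendant –NHC(=O)CH3: N bonded to a carbonyl → amide (not amine).
  CH(CN): pendant –C≡N: nitrile.
  CH(OH): –OH on an sp³ carbon → alcohol (secondary).
  CH2OH: –OH on an sp³ carbon → alcohol.
No segment is a amine: H2NCO is amide, not amine; CH(NO2) is nitro, not amine; CH(NO2) is nitro, not amine. → 0.

0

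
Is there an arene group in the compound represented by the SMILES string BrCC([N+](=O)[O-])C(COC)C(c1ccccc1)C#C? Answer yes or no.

Working along the chain:
  BrCH2: halogen on an sp³ carbon → alkyl halide.
  CH(NO2): –NO2 on an sp³ carbon → nitro (the N=O is not a carbonyl).
  CH(CH2OCH3): pendant –CH2OCH3: C–O–C linkage → ether.
  CH(C6H5): pendant –C6H5: benzene ring → arene.
  C≡CH: C≡C triple bond → alkyne.
The CH(C6H5) segment supplies the arene: pendant –C6H5: benzene ring → arene.

yes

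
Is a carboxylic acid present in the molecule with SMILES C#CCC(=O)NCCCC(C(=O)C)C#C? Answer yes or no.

no

Reading the structure from left to right:
  HC≡C: C≡C triple bond → alkyne.
  CH2CONHCH2: –C(=O)–N– linkage → amide (the N is not an amine).
  CH(COCH3): pendant –COCH3: carbonyl C bonded to two carbons → ketone.
  C≡CH: C≡C triple bond → alkyne.
In CH2CONHCH2, the carbonyl is bonded to nitrogen, not to –OH; that is an amide.
The groups actually present are: alkyne, amide, ketone.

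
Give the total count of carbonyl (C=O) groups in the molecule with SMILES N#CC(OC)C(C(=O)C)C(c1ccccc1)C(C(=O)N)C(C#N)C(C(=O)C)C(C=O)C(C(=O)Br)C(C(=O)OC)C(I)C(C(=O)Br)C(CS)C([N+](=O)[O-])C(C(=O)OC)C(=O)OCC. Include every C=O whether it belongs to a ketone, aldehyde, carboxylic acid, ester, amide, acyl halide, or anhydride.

CH(COCH3): ketone, 1 C=O (running total 1).
CH(CONH2): amide, 1 C=O (running total 2).
CH(COCH3): ketone, 1 C=O (running total 3).
CH(CHO): aldehyde, 1 C=O (running total 4).
CH(COBr): acyl halide, 1 C=O (running total 5).
CH(COOCH3): ester, 1 C=O (running total 6).
CH(COBr): acyl halide, 1 C=O (running total 7).
CH(COOCH3): ester, 1 C=O (running total 8).
COOCH2CH3: ester, 1 C=O (running total 9).

9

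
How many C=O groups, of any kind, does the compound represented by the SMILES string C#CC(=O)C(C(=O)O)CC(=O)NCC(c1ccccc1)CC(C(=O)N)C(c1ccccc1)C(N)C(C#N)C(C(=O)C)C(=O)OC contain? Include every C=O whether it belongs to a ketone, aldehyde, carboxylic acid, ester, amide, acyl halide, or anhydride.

CO: ketone, 1 C=O (running total 1).
CH(COOH): carboxylic acid, 1 C=O (running total 2).
CH2CONHCH2: amide, 1 C=O (running total 3).
CH(CONH2): amide, 1 C=O (running total 4).
CH(COCH3): ketone, 1 C=O (running total 5).
COOCH3: ester, 1 C=O (running total 6).

6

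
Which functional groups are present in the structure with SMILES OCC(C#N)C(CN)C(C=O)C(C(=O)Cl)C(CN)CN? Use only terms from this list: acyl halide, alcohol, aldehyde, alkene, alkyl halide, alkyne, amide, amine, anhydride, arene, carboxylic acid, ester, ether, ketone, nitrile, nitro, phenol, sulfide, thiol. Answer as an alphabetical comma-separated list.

acyl halide, alcohol, aldehyde, amine, nitrile

Working along the chain:
  HOCH2: HO– on an sp³ carbon → alcohol.
  CH(CN): pendant –C≡N: nitrile.
  CH(CH2NH2): pendant –CH2NH2: N on sp³ C, no adjacent C=O → amine.
  CH(CHO): pendant –CHO: carbonyl C bonded to C and H → aldehyde.
  CH(COCl): pendant –C(=O)X: carbonyl C bonded to C and halogen → acyl halide.
  CH(CH2NH2): pendant –CH2NH2: N on sp³ C, no adjacent C=O → amine.
  CH2NH2: –NH2 on an sp³ carbon with no adjacent C=O → amine.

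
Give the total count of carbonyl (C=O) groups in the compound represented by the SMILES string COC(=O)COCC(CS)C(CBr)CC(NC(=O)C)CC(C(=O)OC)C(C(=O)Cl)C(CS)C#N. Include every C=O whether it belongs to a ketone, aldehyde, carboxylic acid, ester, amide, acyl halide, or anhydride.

CH3OOC: ester, 1 C=O (running total 1).
CH(NHCOCH3): amide, 1 C=O (running total 2).
CH(COOCH3): ester, 1 C=O (running total 3).
CH(COCl): acyl halide, 1 C=O (running total 4).

4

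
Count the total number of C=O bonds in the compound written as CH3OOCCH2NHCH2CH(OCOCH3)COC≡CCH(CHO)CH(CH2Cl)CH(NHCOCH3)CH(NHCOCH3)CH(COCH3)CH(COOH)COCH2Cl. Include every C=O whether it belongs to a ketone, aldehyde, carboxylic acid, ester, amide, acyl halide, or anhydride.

CH3OOC: ester, 1 C=O (running total 1).
CH(OCOCH3): ester, 1 C=O (running total 2).
CO: ketone, 1 C=O (running total 3).
CH(CHO): aldehyde, 1 C=O (running total 4).
CH(NHCOCH3): amide, 1 C=O (running total 5).
CH(NHCOCH3): amide, 1 C=O (running total 6).
CH(COCH3): ketone, 1 C=O (running total 7).
CH(COOH): carboxylic acid, 1 C=O (running total 8).
CO: ketone, 1 C=O (running total 9).

9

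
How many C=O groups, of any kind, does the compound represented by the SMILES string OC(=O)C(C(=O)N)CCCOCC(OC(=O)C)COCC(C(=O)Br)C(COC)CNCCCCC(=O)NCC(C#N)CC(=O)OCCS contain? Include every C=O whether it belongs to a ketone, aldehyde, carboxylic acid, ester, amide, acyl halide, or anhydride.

6

HOOC: carboxylic acid, 1 C=O (running total 1).
CH(CONH2): amide, 1 C=O (running total 2).
CH(OCOCH3): ester, 1 C=O (running total 3).
CH(COBr): acyl halide, 1 C=O (running total 4).
CH2CONHCH2: amide, 1 C=O (running total 5).
CH2COOCH2: ester, 1 C=O (running total 6).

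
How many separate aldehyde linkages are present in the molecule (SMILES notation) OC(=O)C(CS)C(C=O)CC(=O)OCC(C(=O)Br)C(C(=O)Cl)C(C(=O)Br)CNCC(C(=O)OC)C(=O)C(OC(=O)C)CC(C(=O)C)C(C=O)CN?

–COOH: carbonyl C bonded to –OH and C → carboxylic acid (the –OH is not a separate alcohol).
pendant –CH2SH → thiol.
pendant –CHO: carbonyl C bonded to C and H → aldehyde.
–C(=O)–O–C with C on the carbonyl side → ester.
pendant –C(=O)X: carbonyl C bonded to C and halogen → acyl halide.
pendant –C(=O)X: carbonyl C bonded to C and halogen → acyl halide.
pendant –C(=O)X: carbonyl C bonded to C and halogen → acyl halide.
C–N–C with sp³ carbons and no adjacent C=O → amine (secondary).
pendant –COOCH3: carbonyl C bonded to C and –OCH3 → ester.
–C(=O)– with carbon on both sides → ketone.
pendant –OC(=O)CH3: an acyloxy group → ester.
pendant –COCH3: carbonyl C bonded to two carbons → ketone.
pendant –CHO: carbonyl C bonded to C and H → aldehyde.
–NH2 on an sp³ carbon with no adjacent C=O → amine.
Aldehyde appears at: CH(CHO), CH(CHO) → 2.

2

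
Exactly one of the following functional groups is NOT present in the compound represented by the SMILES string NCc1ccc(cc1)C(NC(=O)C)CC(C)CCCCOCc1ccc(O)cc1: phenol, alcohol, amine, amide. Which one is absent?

alcohol

amide: present (CH(NHCOCH3) — pendant –NHC(=O)CH3: N bonded to a carbonyl → amide (not amine)).
phenol: present (C6H4OH — –OH attached directly to an aromatic ring → phenol (not alcohol); the ring itself is an arene).
amine: present (H2NCH2 — –NH2 on an sp³ carbon with no adjacent C=O → amine).
alcohol: absent. In C6H4OH, the –OH is on an aromatic ring carbon; that is a phenol, not an alcohol.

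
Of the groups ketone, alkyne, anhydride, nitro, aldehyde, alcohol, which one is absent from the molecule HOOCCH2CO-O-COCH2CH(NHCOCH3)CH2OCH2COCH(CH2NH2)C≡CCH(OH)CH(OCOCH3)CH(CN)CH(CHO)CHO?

alkyne: present (C≡C — C≡C triple bond → alkyne).
aldehyde: present (CH(CHO) — pendant –CHO: carbonyl C bonded to C and H → aldehyde).
anhydride: present (CH2CO-O-COCH2 — two acyl groups sharing one oxygen, –C(=O)–O–C(=O)– → anhydride).
ketone: present (CO — –C(=O)– with carbon on both sides → ketone).
alcohol: present (CH(OH) — –OH on an sp³ carbon → alcohol (secondary)).
nitro: no segment matches this pattern.

nitro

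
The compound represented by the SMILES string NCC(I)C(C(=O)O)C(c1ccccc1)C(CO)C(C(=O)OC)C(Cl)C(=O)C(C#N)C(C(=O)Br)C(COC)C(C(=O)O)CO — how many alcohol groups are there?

–NH2 on an sp³ carbon with no adjacent C=O → amine.
halogen on an sp³ carbon → alkyl halide.
pendant –COOH: carbonyl C bonded to C and –OH → carboxylic acid.
pendant –C6H5: benzene ring → arene.
pendant –CH2OH on an sp³ backbone C → alcohol.
pendant –COOCH3: carbonyl C bonded to C and –OCH3 → ester.
halogen on an sp³ carbon → alkyl halide.
–C(=O)– with carbon on both sides → ketone.
pendant –C≡N: nitrile.
pendant –C(=O)X: carbonyl C bonded to C and halogen → acyl halide.
pendant –CH2OCH3: C–O–C linkage → ether.
pendant –COOH: carbonyl C bonded to C and –OH → carboxylic acid.
–OH on an sp³ carbon → alcohol.
Alcohol appears at: CH(CH2OH), CH2OH → 2.

2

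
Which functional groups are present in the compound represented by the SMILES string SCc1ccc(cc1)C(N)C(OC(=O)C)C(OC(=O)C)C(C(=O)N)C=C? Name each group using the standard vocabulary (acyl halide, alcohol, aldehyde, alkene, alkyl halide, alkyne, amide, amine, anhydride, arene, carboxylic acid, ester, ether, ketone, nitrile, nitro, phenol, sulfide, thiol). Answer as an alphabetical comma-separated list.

–SH on an sp³ carbon → thiol.
para-disubstituted benzene ring → arene.
–NH2 on an sp³ carbon with no adjacent C=O → amine.
pendant –OC(=O)CH3: an acyloxy group → ester.
pendant –OC(=O)CH3: an acyloxy group → ester.
pendant –CONH2: carbonyl C bonded to C and N → amide.
C=C double bond → alkene.

alkene, amide, amine, arene, ester, thiol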